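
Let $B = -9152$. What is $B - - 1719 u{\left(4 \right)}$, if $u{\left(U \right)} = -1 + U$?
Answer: $-3995$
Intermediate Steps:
$B - - 1719 u{\left(4 \right)} = -9152 - - 1719 \left(-1 + 4\right) = -9152 - \left(-1719\right) 3 = -9152 - -5157 = -9152 + 5157 = -3995$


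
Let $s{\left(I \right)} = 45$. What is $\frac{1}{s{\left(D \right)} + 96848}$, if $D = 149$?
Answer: $\frac{1}{96893} \approx 1.0321 \cdot 10^{-5}$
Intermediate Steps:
$\frac{1}{s{\left(D \right)} + 96848} = \frac{1}{45 + 96848} = \frac{1}{96893}$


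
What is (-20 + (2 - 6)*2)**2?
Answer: 784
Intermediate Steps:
(-20 + (2 - 6)*2)**2 = (-20 - 4*2)**2 = (-20 - 8)**2 = (-28)**2 = 784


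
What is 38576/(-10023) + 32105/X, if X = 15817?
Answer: -288368177/158533791 ≈ -1.8190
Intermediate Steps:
38576/(-10023) + 32105/X = 38576/(-10023) + 32105/15817 = 38576*(-1/10023) + 32105*(1/15817) = -38576/10023 + 32105/15817 = -288368177/158533791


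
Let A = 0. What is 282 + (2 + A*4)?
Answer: 284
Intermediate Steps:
282 + (2 + A*4) = 282 + (2 + 0*4) = 282 + (2 + 0) = 282 + 2 = 284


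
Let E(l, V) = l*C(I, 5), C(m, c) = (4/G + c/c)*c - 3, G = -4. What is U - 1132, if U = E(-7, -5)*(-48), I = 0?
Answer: -2140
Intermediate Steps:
C(m, c) = -3 (C(m, c) = (4/(-4) + c/c)*c - 3 = (4*(-¼) + 1)*c - 3 = (-1 + 1)*c - 3 = 0*c - 3 = 0 - 3 = -3)
E(l, V) = -3*l (E(l, V) = l*(-3) = -3*l)
U = -1008 (U = -3*(-7)*(-48) = 21*(-48) = -1008)
U - 1132 = -1008 - 1132 = -2140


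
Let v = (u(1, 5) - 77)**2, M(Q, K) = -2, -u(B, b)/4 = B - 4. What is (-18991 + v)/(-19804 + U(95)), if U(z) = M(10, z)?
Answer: 2461/3301 ≈ 0.74553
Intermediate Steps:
u(B, b) = 16 - 4*B (u(B, b) = -4*(B - 4) = -4*(-4 + B) = 16 - 4*B)
U(z) = -2
v = 4225 (v = ((16 - 4*1) - 77)**2 = ((16 - 4) - 77)**2 = (12 - 77)**2 = (-65)**2 = 4225)
(-18991 + v)/(-19804 + U(95)) = (-18991 + 4225)/(-19804 - 2) = -14766/(-19806) = -14766*(-1/19806) = 2461/3301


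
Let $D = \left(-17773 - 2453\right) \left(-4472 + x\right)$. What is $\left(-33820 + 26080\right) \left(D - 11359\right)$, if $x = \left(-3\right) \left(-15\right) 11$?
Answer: $-622508408820$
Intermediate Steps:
$x = 495$ ($x = 45 \cdot 11 = 495$)
$D = 80438802$ ($D = \left(-17773 - 2453\right) \left(-4472 + 495\right) = \left(-20226\right) \left(-3977\right) = 80438802$)
$\left(-33820 + 26080\right) \left(D - 11359\right) = \left(-33820 + 26080\right) \left(80438802 - 11359\right) = \left(-7740\right) 80427443 = -622508408820$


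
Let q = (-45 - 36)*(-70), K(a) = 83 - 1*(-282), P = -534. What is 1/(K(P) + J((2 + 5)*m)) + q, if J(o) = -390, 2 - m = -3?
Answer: 141749/25 ≈ 5670.0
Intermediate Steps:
m = 5 (m = 2 - 1*(-3) = 2 + 3 = 5)
K(a) = 365 (K(a) = 83 + 282 = 365)
q = 5670 (q = -81*(-70) = 5670)
1/(K(P) + J((2 + 5)*m)) + q = 1/(365 - 390) + 5670 = 1/(-25) + 5670 = -1/25 + 5670 = 141749/25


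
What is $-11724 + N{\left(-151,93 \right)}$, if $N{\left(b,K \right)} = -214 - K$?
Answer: $-12031$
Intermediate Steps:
$-11724 + N{\left(-151,93 \right)} = -11724 - 307 = -12031$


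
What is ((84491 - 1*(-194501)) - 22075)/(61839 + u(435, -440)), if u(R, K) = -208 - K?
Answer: 256917/62071 ≈ 4.1391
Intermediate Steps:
((84491 - 1*(-194501)) - 22075)/(61839 + u(435, -440)) = ((84491 - 1*(-194501)) - 22075)/(61839 + (-208 - 1*(-440))) = ((84491 + 194501) - 22075)/(61839 + (-208 + 440)) = (278992 - 22075)/(61839 + 232) = 256917/62071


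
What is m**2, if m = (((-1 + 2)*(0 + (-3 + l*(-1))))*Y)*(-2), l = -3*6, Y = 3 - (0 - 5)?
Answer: 57600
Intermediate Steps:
Y = 8 (Y = 3 - 1*(-5) = 3 + 5 = 8)
l = -18
m = -240 (m = (((-1 + 2)*(0 + (-3 - 18*(-1))))*8)*(-2) = ((1*(0 + (-3 + 18)))*8)*(-2) = ((1*(0 + 15))*8)*(-2) = ((1*15)*8)*(-2) = (15*8)*(-2) = 120*(-2) = -240)
m**2 = (-240)**2 = 57600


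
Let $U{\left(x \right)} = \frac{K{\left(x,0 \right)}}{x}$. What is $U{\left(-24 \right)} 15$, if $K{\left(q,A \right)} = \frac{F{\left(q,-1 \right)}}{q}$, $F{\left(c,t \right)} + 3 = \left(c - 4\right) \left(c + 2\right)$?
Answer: $\frac{3065}{192} \approx 15.964$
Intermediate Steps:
$F{\left(c,t \right)} = -3 + \left(-4 + c\right) \left(2 + c\right)$ ($F{\left(c,t \right)} = -3 + \left(c - 4\right) \left(c + 2\right) = -3 + \left(-4 + c\right) \left(2 + c\right)$)
$K{\left(q,A \right)} = \frac{-11 + q^{2} - 2 q}{q}$
$U{\left(x \right)} = \frac{-2 + x - \frac{11}{x}}{x}$
$U{\left(-24 \right)} 15 = \left(1 - \frac{11}{576} - \frac{2}{-24}\right) 15 = \left(1 - \frac{11}{576} - - \frac{1}{12}\right) 15 = \left(1 - \frac{11}{576} + \frac{1}{12}\right) 15 = \frac{613}{576} \cdot 15 = \frac{3065}{192}$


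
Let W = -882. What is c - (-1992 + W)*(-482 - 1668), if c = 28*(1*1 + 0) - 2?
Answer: -6179074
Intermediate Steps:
c = 26 (c = 28*(1 + 0) - 2 = 28*1 - 2 = 28 - 2 = 26)
c - (-1992 + W)*(-482 - 1668) = 26 - (-1992 - 882)*(-482 - 1668) = 26 - (-2874)*(-2150) = 26 - 1*6179100 = 26 - 6179100 = -6179074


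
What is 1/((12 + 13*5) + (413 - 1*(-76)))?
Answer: 1/566 ≈ 0.0017668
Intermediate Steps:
1/((12 + 13*5) + (413 - 1*(-76))) = 1/((12 + 65) + (413 + 76)) = 1/(77 + 489) = 1/566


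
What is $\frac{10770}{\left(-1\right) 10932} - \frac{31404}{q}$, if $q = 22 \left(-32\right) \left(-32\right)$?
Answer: $- \frac{12206981}{5130752} \approx -2.3792$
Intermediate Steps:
$q = 22528$ ($q = \left(-704\right) \left(-32\right) = 22528$)
$\frac{10770}{\left(-1\right) 10932} - \frac{31404}{q} = \frac{10770}{\left(-1\right) 10932} - \frac{31404}{22528} = \frac{10770}{-10932} - \frac{7851}{5632} = 10770 \left(- \frac{1}{10932}\right) - \frac{7851}{5632} = - \frac{1795}{1822} - \frac{7851}{5632} = - \frac{12206981}{5130752}$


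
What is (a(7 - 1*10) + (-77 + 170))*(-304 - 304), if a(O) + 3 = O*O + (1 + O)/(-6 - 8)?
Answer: -421952/7 ≈ -60279.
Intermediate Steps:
a(O) = -43/14 + O**2 - O/14 (a(O) = -3 + (O*O + (1 + O)/(-6 - 8)) = -3 + (O**2 + (1 + O)/(-14)) = -3 + (O**2 + (1 + O)*(-1/14)) = -3 + (O**2 + (-1/14 - O/14)) = -3 + (-1/14 + O**2 - O/14) = -43/14 + O**2 - O/14)
(a(7 - 1*10) + (-77 + 170))*(-304 - 304) = ((-43/14 + (7 - 1*10)**2 - (7 - 1*10)/14) + (-77 + 170))*(-304 - 304) = ((-43/14 + (7 - 10)**2 - (7 - 10)/14) + 93)*(-608) = ((-43/14 + (-3)**2 - 1/14*(-3)) + 93)*(-608) = ((-43/14 + 9 + 3/14) + 93)*(-608) = (43/7 + 93)*(-608) = (694/7)*(-608) = -421952/7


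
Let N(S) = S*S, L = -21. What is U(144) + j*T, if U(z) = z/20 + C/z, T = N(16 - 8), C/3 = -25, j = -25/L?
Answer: 46407/560 ≈ 82.870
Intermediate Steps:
j = 25/21 (j = -25/(-21) = -25*(-1/21) = 25/21 ≈ 1.1905)
C = -75 (C = 3*(-25) = -75)
N(S) = S²
T = 64 (T = (16 - 8)² = 8² = 64)
U(z) = -75/z + z/20 (U(z) = z/20 - 75/z = -75/z + z/20)
U(144) + j*T = (-75/144 + (1/20)*144) + (25/21)*64 = (-75*1/144 + 36/5) + 1600/21 = (-25/48 + 36/5) + 1600/21 = 1603/240 + 1600/21 = 46407/560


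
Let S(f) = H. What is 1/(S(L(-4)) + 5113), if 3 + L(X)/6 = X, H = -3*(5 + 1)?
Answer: 1/5095 ≈ 0.00019627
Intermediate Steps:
H = -18 (H = -3*6 = -18)
L(X) = -18 + 6*X
S(f) = -18
1/(S(L(-4)) + 5113) = 1/(-18 + 5113) = 1/5095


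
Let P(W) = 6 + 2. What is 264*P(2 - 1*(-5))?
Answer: 2112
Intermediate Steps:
P(W) = 8
264*P(2 - 1*(-5)) = 264*8 = 2112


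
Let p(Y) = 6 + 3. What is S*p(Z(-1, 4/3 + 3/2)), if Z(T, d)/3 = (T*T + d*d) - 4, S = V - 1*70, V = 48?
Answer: -198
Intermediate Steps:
S = -22 (S = 48 - 1*70 = 48 - 70 = -22)
Z(T, d) = -12 + 3*T**2 + 3*d**2 (Z(T, d) = 3*((T*T + d*d) - 4) = 3*((T**2 + d**2) - 4) = 3*(-4 + T**2 + d**2) = -12 + 3*T**2 + 3*d**2)
p(Y) = 9
S*p(Z(-1, 4/3 + 3/2)) = -22*9 = -198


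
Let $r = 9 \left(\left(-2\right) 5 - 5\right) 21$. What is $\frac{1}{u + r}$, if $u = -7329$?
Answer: $- \frac{1}{10164} \approx -9.8386 \cdot 10^{-5}$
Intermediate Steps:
$r = -2835$ ($r = 9 \left(-10 - 5\right) 21 = 9 \left(-15\right) 21 = \left(-135\right) 21 = -2835$)
$\frac{1}{u + r} = \frac{1}{-7329 - 2835} = \frac{1}{-10164} = - \frac{1}{10164}$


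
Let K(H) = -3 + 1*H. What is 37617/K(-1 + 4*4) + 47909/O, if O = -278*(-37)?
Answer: 64583895/20572 ≈ 3139.4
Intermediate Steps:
O = 10286
K(H) = -3 + H
37617/K(-1 + 4*4) + 47909/O = 37617/(-3 + (-1 + 4*4)) + 47909/10286 = 37617/(-3 + (-1 + 16)) + 47909*(1/10286) = 37617/(-3 + 15) + 47909/10286 = 37617/12 + 47909/10286 = 37617*(1/12) + 47909/10286 = 12539/4 + 47909/10286 = 64583895/20572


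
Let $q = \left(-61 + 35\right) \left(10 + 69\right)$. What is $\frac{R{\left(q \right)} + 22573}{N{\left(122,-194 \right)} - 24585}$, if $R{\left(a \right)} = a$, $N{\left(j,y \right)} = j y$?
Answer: $- \frac{20519}{48253} \approx -0.42524$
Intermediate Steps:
$q = -2054$ ($q = \left(-26\right) 79 = -2054$)
$\frac{R{\left(q \right)} + 22573}{N{\left(122,-194 \right)} - 24585} = \frac{-2054 + 22573}{122 \left(-194\right) - 24585} = \frac{20519}{-23668 - 24585} = \frac{20519}{-48253} = 20519 \left(- \frac{1}{48253}\right) = - \frac{20519}{48253}$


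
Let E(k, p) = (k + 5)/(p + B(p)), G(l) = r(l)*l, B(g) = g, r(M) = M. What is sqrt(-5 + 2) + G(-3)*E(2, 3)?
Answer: 21/2 + I*sqrt(3) ≈ 10.5 + 1.732*I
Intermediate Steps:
G(l) = l**2 (G(l) = l*l = l**2)
E(k, p) = (5 + k)/(2*p) (E(k, p) = (k + 5)/(p + p) = (5 + k)/((2*p)) = (5 + k)*(1/(2*p)) = (5 + k)/(2*p))
sqrt(-5 + 2) + G(-3)*E(2, 3) = sqrt(-5 + 2) + (-3)**2*((1/2)*(5 + 2)/3) = sqrt(-3) + 9*((1/2)*(1/3)*7) = I*sqrt(3) + 9*(7/6) = I*sqrt(3) + 21/2 = 21/2 + I*sqrt(3)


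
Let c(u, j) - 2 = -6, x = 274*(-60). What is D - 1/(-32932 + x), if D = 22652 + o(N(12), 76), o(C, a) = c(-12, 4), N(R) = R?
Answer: 1118177057/49372 ≈ 22648.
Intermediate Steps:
x = -16440
c(u, j) = -4 (c(u, j) = 2 - 6 = -4)
o(C, a) = -4
D = 22648 (D = 22652 - 4 = 22648)
D - 1/(-32932 + x) = 22648 - 1/(-32932 - 16440) = 22648 - 1/(-49372) = 22648 - 1*(-1/49372) = 22648 + 1/49372 = 1118177057/49372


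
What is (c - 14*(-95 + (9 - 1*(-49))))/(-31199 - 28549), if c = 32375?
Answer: -32893/59748 ≈ -0.55053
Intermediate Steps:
(c - 14*(-95 + (9 - 1*(-49))))/(-31199 - 28549) = (32375 - 14*(-95 + (9 - 1*(-49))))/(-31199 - 28549) = (32375 - 14*(-95 + (9 + 49)))/(-59748) = (32375 - 14*(-95 + 58))*(-1/59748) = (32375 - 14*(-37))*(-1/59748) = (32375 + 518)*(-1/59748) = 32893*(-1/59748) = -32893/59748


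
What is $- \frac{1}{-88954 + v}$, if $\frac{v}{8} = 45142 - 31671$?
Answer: $- \frac{1}{18814} \approx -5.3152 \cdot 10^{-5}$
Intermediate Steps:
$v = 107768$ ($v = 8 \left(45142 - 31671\right) = 8 \cdot 13471 = 107768$)
$- \frac{1}{-88954 + v} = - \frac{1}{-88954 + 107768} = - \frac{1}{18814}$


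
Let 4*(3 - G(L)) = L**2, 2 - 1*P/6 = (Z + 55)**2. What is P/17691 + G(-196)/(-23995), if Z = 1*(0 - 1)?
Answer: -83225763/141498515 ≈ -0.58817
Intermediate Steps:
Z = -1 (Z = 1*(-1) = -1)
P = -17484 (P = 12 - 6*(-1 + 55)**2 = 12 - 6*54**2 = 12 - 6*2916 = 12 - 17496 = -17484)
G(L) = 3 - L**2/4
P/17691 + G(-196)/(-23995) = -17484/17691 + (3 - 1/4*(-196)**2)/(-23995) = -17484*1/17691 + (3 - 1/4*38416)*(-1/23995) = -5828/5897 + (3 - 9604)*(-1/23995) = -5828/5897 - 9601*(-1/23995) = -5828/5897 + 9601/23995 = -83225763/141498515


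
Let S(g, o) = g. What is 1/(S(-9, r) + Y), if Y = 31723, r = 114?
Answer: 1/31714 ≈ 3.1532e-5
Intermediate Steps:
1/(S(-9, r) + Y) = 1/(-9 + 31723) = 1/31714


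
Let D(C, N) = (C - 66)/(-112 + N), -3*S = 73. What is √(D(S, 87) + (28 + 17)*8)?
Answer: √81813/15 ≈ 19.069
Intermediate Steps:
S = -73/3 (S = -⅓*73 = -73/3 ≈ -24.333)
D(C, N) = (-66 + C)/(-112 + N)
√(D(S, 87) + (28 + 17)*8) = √((-66 - 73/3)/(-112 + 87) + (28 + 17)*8) = √(-271/3/(-25) + 45*8) = √(-1/25*(-271/3) + 360) = √(271/75 + 360) = √(27271/75) = √81813/15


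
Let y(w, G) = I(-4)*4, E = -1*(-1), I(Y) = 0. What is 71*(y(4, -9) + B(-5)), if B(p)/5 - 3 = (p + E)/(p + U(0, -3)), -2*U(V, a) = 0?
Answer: 1349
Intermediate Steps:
U(V, a) = 0 (U(V, a) = -½*0 = 0)
E = 1
y(w, G) = 0 (y(w, G) = 0*4 = 0)
B(p) = 15 + 5*(1 + p)/p (B(p) = 15 + 5*((p + 1)/(p + 0)) = 15 + 5*((1 + p)/p) = 15 + 5*(1 + p)/p)
71*(y(4, -9) + B(-5)) = 71*(0 + (20 + 5/(-5))) = 71*(0 + (20 + 5*(-⅕))) = 71*(0 + (20 - 1)) = 71*(0 + 19) = 71*19 = 1349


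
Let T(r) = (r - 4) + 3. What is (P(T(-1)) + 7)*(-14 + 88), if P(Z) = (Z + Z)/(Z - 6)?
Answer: 555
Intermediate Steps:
T(r) = -1 + r (T(r) = (-4 + r) + 3 = -1 + r)
P(Z) = 2*Z/(-6 + Z) (P(Z) = (2*Z)/(-6 + Z) = 2*Z/(-6 + Z))
(P(T(-1)) + 7)*(-14 + 88) = (2*(-1 - 1)/(-6 + (-1 - 1)) + 7)*(-14 + 88) = (2*(-2)/(-6 - 2) + 7)*74 = (2*(-2)/(-8) + 7)*74 = (2*(-2)*(-1/8) + 7)*74 = (1/2 + 7)*74 = (15/2)*74 = 555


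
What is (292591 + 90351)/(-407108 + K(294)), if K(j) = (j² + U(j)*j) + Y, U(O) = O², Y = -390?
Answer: 27353/1792223 ≈ 0.015262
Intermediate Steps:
K(j) = -390 + j² + j³ (K(j) = (j² + j²*j) - 390 = (j² + j³) - 390 = -390 + j² + j³)
(292591 + 90351)/(-407108 + K(294)) = (292591 + 90351)/(-407108 + (-390 + 294² + 294³)) = 382942/(-407108 + (-390 + 86436 + 25412184)) = 382942/(-407108 + 25498230) = 382942/25091122 = 382942*(1/25091122) = 27353/1792223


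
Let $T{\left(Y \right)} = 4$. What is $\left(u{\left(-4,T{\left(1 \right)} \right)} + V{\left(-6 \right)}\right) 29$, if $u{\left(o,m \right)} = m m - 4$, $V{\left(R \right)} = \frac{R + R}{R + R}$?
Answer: $377$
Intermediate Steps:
$V{\left(R \right)} = 1$ ($V{\left(R \right)} = \frac{2 R}{2 R} = 2 R \frac{1}{2 R} = 1$)
$u{\left(o,m \right)} = -4 + m^{2}$ ($u{\left(o,m \right)} = m^{2} - 4 = -4 + m^{2}$)
$\left(u{\left(-4,T{\left(1 \right)} \right)} + V{\left(-6 \right)}\right) 29 = \left(\left(-4 + 4^{2}\right) + 1\right) 29 = \left(\left(-4 + 16\right) + 1\right) 29 = \left(12 + 1\right) 29 = 13 \cdot 29 = 377$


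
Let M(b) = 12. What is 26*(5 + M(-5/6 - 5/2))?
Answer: 442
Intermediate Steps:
26*(5 + M(-5/6 - 5/2)) = 26*(5 + 12) = 26*17 = 442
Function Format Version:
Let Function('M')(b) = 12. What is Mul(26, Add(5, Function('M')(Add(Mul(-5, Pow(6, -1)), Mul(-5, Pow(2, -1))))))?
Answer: 442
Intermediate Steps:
Mul(26, Add(5, Function('M')(Add(Mul(-5, Pow(6, -1)), Mul(-5, Pow(2, -1)))))) = Mul(26, Add(5, 12)) = Mul(26, 17) = 442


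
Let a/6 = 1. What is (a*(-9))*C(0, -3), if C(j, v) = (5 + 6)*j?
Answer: 0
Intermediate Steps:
C(j, v) = 11*j
a = 6 (a = 6*1 = 6)
(a*(-9))*C(0, -3) = (6*(-9))*(11*0) = -54*0 = 0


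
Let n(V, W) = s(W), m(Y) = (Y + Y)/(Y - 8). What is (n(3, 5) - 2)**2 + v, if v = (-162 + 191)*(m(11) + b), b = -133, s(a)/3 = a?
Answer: -10426/3 ≈ -3475.3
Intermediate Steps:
s(a) = 3*a
m(Y) = 2*Y/(-8 + Y) (m(Y) = (2*Y)/(-8 + Y) = 2*Y/(-8 + Y))
n(V, W) = 3*W
v = -10933/3 (v = (-162 + 191)*(2*11/(-8 + 11) - 133) = 29*(2*11/3 - 133) = 29*(2*11*(1/3) - 133) = 29*(22/3 - 133) = 29*(-377/3) = -10933/3 ≈ -3644.3)
(n(3, 5) - 2)**2 + v = (3*5 - 2)**2 - 10933/3 = (15 - 2)**2 - 10933/3 = 13**2 - 10933/3 = 169 - 10933/3 = -10426/3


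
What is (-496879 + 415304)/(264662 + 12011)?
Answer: -81575/276673 ≈ -0.29484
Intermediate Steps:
(-496879 + 415304)/(264662 + 12011) = -81575/276673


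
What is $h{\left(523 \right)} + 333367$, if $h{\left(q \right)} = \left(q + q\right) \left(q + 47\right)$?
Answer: $929587$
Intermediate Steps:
$h{\left(q \right)} = 2 q \left(47 + q\right)$
$h{\left(523 \right)} + 333367 = 2 \cdot 523 \left(47 + 523\right) + 333367 = 2 \cdot 523 \cdot 570 + 333367 = 596220 + 333367 = 929587$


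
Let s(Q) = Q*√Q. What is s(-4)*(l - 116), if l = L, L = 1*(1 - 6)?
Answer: 968*I ≈ 968.0*I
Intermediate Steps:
L = -5 (L = 1*(-5) = -5)
l = -5
s(Q) = Q^(3/2)
s(-4)*(l - 116) = (-4)^(3/2)*(-5 - 116) = -8*I*(-121) = 968*I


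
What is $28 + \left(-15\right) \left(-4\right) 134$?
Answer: $8068$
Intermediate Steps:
$28 + \left(-15\right) \left(-4\right) 134 = 28 + 60 \cdot 134 = 28 + 8040 = 8068$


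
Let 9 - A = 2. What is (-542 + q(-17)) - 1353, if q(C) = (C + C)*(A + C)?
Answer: -1555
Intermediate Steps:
A = 7 (A = 9 - 1*2 = 9 - 2 = 7)
q(C) = 2*C*(7 + C) (q(C) = (C + C)*(7 + C) = (2*C)*(7 + C) = 2*C*(7 + C))
(-542 + q(-17)) - 1353 = (-542 + 2*(-17)*(7 - 17)) - 1353 = (-542 + 2*(-17)*(-10)) - 1353 = (-542 + 340) - 1353 = -202 - 1353 = -1555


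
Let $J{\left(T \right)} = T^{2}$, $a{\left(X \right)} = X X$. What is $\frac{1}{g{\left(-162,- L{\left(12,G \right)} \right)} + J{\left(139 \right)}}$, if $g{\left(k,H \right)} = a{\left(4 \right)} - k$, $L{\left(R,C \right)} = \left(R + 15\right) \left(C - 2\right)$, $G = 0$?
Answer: $\frac{1}{19499} \approx 5.1285 \cdot 10^{-5}$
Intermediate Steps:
$a{\left(X \right)} = X^{2}$
$L{\left(R,C \right)} = \left(-2 + C\right) \left(15 + R\right)$ ($L{\left(R,C \right)} = \left(15 + R\right) \left(-2 + C\right) = \left(-2 + C\right) \left(15 + R\right)$)
$g{\left(k,H \right)} = 16 - k$ ($g{\left(k,H \right)} = 4^{2} - k = 16 - k$)
$\frac{1}{g{\left(-162,- L{\left(12,G \right)} \right)} + J{\left(139 \right)}} = \frac{1}{\left(16 - -162\right) + 139^{2}} = \frac{1}{\left(16 + 162\right) + 19321} = \frac{1}{178 + 19321} = \frac{1}{19499}$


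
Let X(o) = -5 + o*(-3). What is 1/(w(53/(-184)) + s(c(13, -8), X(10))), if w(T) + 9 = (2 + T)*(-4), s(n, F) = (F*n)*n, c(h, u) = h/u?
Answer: -1472/159373 ≈ -0.0092362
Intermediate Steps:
X(o) = -5 - 3*o
s(n, F) = F*n²
w(T) = -17 - 4*T (w(T) = -9 + (2 + T)*(-4) = -9 + (-8 - 4*T) = -17 - 4*T)
1/(w(53/(-184)) + s(c(13, -8), X(10))) = 1/((-17 - 212/(-184)) + (-5 - 3*10)*(13/(-8))²) = 1/((-17 - 212*(-1)/184) + (-5 - 30)*(13*(-⅛))²) = 1/((-17 - 4*(-53/184)) - 35*(-13/8)²) = 1/((-17 + 53/46) - 35*169/64) = 1/(-729/46 - 5915/64) = 1/(-159373/1472) = -1472/159373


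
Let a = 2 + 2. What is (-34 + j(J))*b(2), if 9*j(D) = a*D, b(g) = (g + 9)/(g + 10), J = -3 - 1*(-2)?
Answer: -1705/54 ≈ -31.574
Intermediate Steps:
J = -1 (J = -3 + 2 = -1)
a = 4
b(g) = (9 + g)/(10 + g)
j(D) = 4*D/9 (j(D) = (4*D)/9 = 4*D/9)
(-34 + j(J))*b(2) = (-34 + (4/9)*(-1))*((9 + 2)/(10 + 2)) = (-34 - 4/9)*(11/12) = -155*11/54 = -310/9*11/12 = -1705/54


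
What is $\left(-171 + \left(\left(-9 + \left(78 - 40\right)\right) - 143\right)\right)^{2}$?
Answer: $81225$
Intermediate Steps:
$\left(-171 + \left(\left(-9 + \left(78 - 40\right)\right) - 143\right)\right)^{2} = \left(-171 + \left(\left(-9 + 38\right) - 143\right)\right)^{2} = \left(-171 + \left(29 - 143\right)\right)^{2} = \left(-171 - 114\right)^{2} = \left(-285\right)^{2} = 81225$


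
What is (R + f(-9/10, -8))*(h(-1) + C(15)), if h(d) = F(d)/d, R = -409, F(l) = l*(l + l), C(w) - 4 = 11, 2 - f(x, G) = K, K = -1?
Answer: -5278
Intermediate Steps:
f(x, G) = 3 (f(x, G) = 2 - 1*(-1) = 2 + 1 = 3)
C(w) = 15 (C(w) = 4 + 11 = 15)
F(l) = 2*l**2 (F(l) = l*(2*l) = 2*l**2)
h(d) = 2*d (h(d) = (2*d**2)/d = 2*d)
(R + f(-9/10, -8))*(h(-1) + C(15)) = (-409 + 3)*(2*(-1) + 15) = -406*(-2 + 15) = -406*13 = -5278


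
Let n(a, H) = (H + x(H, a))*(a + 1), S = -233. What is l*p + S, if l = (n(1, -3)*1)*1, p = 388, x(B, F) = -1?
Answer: -3337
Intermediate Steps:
n(a, H) = (1 + a)*(-1 + H) (n(a, H) = (H - 1)*(a + 1) = (-1 + H)*(1 + a) = (1 + a)*(-1 + H))
l = -8 (l = ((-1 - 3 - 1*1 - 3*1)*1)*1 = ((-1 - 3 - 1 - 3)*1)*1 = -8*1*1 = -8*1 = -8)
l*p + S = -8*388 - 233 = -3104 - 233 = -3337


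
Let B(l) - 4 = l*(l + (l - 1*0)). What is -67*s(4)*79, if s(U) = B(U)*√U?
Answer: -381096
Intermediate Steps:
B(l) = 4 + 2*l² (B(l) = 4 + l*(l + (l - 1*0)) = 4 + l*(l + (l + 0)) = 4 + l*(l + l) = 4 + l*(2*l) = 4 + 2*l²)
s(U) = √U*(4 + 2*U²) (s(U) = (4 + 2*U²)*√U = √U*(4 + 2*U²))
-67*s(4)*79 = -134*√4*(2 + 4²)*79 = -134*2*(2 + 16)*79 = -134*2*18*79 = -67*72*79 = -4824*79 = -381096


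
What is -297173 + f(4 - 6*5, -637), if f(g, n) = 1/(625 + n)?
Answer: -3566077/12 ≈ -2.9717e+5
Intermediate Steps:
-297173 + f(4 - 6*5, -637) = -297173 + 1/(625 - 637) = -297173 + 1/(-12) = -297173 - 1/12 = -3566077/12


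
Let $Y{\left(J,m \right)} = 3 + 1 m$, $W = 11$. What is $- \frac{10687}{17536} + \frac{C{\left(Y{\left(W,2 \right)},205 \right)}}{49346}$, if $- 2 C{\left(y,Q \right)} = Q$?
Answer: $- \frac{264579071}{432665728} \approx -0.61151$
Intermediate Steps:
$Y{\left(J,m \right)} = 3 + m$
$C{\left(y,Q \right)} = - \frac{Q}{2}$
$- \frac{10687}{17536} + \frac{C{\left(Y{\left(W,2 \right)},205 \right)}}{49346} = - \frac{10687}{17536} + \frac{\left(- \frac{1}{2}\right) 205}{49346} = \left(-10687\right) \frac{1}{17536} - \frac{205}{98692} = - \frac{10687}{17536} - \frac{205}{98692} = - \frac{264579071}{432665728}$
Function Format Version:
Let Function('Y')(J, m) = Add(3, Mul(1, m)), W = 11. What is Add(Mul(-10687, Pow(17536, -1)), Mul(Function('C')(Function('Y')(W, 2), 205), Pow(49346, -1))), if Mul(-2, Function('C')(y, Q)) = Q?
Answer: Rational(-264579071, 432665728) ≈ -0.61151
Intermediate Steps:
Function('Y')(J, m) = Add(3, m)
Function('C')(y, Q) = Mul(Rational(-1, 2), Q)
Add(Mul(-10687, Pow(17536, -1)), Mul(Function('C')(Function('Y')(W, 2), 205), Pow(49346, -1))) = Add(Mul(-10687, Pow(17536, -1)), Mul(Mul(Rational(-1, 2), 205), Pow(49346, -1))) = Add(Mul(-10687, Rational(1, 17536)), Mul(Rational(-205, 2), Rational(1, 49346))) = Add(Rational(-10687, 17536), Rational(-205, 98692)) = Rational(-264579071, 432665728)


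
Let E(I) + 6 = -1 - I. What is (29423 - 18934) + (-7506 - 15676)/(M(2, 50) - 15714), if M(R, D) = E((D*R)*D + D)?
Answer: 217890201/20771 ≈ 10490.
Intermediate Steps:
E(I) = -7 - I (E(I) = -6 + (-1 - I) = -7 - I)
M(R, D) = -7 - D - R*D**2 (M(R, D) = -7 - ((D*R)*D + D) = -7 - (R*D**2 + D) = -7 - (D + R*D**2) = -7 + (-D - R*D**2) = -7 - D - R*D**2)
(29423 - 18934) + (-7506 - 15676)/(M(2, 50) - 15714) = (29423 - 18934) + (-7506 - 15676)/((-7 - 1*50*(1 + 50*2)) - 15714) = 10489 - 23182/((-7 - 1*50*(1 + 100)) - 15714) = 10489 - 23182/((-7 - 1*50*101) - 15714) = 10489 - 23182/((-7 - 5050) - 15714) = 10489 - 23182/(-5057 - 15714) = 10489 - 23182/(-20771) = 10489 - 23182*(-1/20771) = 10489 + 23182/20771 = 217890201/20771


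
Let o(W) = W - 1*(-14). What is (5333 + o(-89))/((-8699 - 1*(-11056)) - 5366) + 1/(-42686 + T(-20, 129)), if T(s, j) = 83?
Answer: -74669861/42730809 ≈ -1.7474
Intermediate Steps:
o(W) = 14 + W (o(W) = W + 14 = 14 + W)
(5333 + o(-89))/((-8699 - 1*(-11056)) - 5366) + 1/(-42686 + T(-20, 129)) = (5333 + (14 - 89))/((-8699 - 1*(-11056)) - 5366) + 1/(-42686 + 83) = (5333 - 75)/((-8699 + 11056) - 5366) + 1/(-42603) = 5258/(2357 - 5366) - 1/42603 = 5258/(-3009) - 1/42603 = 5258*(-1/3009) - 1/42603 = -5258/3009 - 1/42603 = -74669861/42730809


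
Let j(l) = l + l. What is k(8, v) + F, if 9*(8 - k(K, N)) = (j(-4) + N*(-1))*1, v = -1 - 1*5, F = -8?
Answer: 2/9 ≈ 0.22222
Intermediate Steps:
j(l) = 2*l
v = -6 (v = -1 - 5 = -6)
k(K, N) = 80/9 + N/9 (k(K, N) = 8 - (2*(-4) + N*(-1))/9 = 8 - (-8 - N)/9 = 8 + (8/9 + N/9) = 80/9 + N/9)
k(8, v) + F = (80/9 + (⅑)*(-6)) - 8 = (80/9 - ⅔) - 8 = 74/9 - 8 = 2/9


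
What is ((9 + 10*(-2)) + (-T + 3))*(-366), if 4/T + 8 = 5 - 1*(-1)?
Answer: 2196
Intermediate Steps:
T = -2 (T = 4/(-8 + (5 - 1*(-1))) = 4/(-8 + (5 + 1)) = 4/(-8 + 6) = 4/(-2) = 4*(-½) = -2)
((9 + 10*(-2)) + (-T + 3))*(-366) = ((9 + 10*(-2)) + (-1*(-2) + 3))*(-366) = ((9 - 20) + (2 + 3))*(-366) = (-11 + 5)*(-366) = -6*(-366) = 2196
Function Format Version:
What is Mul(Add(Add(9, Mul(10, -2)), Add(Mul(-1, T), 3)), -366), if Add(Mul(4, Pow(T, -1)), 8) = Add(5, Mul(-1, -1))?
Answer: 2196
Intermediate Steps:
T = -2 (T = Mul(4, Pow(Add(-8, Add(5, Mul(-1, -1))), -1)) = Mul(4, Pow(Add(-8, Add(5, 1)), -1)) = Mul(4, Pow(Add(-8, 6), -1)) = Mul(4, Pow(-2, -1)) = Mul(4, Rational(-1, 2)) = -2)
Mul(Add(Add(9, Mul(10, -2)), Add(Mul(-1, T), 3)), -366) = Mul(Add(Add(9, Mul(10, -2)), Add(Mul(-1, -2), 3)), -366) = Mul(Add(Add(9, -20), Add(2, 3)), -366) = Mul(Add(-11, 5), -366) = Mul(-6, -366) = 2196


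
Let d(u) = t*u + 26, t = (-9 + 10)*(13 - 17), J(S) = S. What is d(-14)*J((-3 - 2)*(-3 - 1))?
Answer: 1640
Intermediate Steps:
t = -4 (t = 1*(-4) = -4)
d(u) = 26 - 4*u (d(u) = -4*u + 26 = 26 - 4*u)
d(-14)*J((-3 - 2)*(-3 - 1)) = (26 - 4*(-14))*((-3 - 2)*(-3 - 1)) = (26 + 56)*(-5*(-4)) = 82*20 = 1640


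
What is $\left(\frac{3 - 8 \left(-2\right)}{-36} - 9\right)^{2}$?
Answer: $\frac{117649}{1296} \approx 90.779$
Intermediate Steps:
$\left(\frac{3 - 8 \left(-2\right)}{-36} - 9\right)^{2} = \left(\left(3 - -16\right) \left(- \frac{1}{36}\right) - 9\right)^{2} = \left(\left(3 + 16\right) \left(- \frac{1}{36}\right) - 9\right)^{2} = \left(19 \left(- \frac{1}{36}\right) - 9\right)^{2} = \left(- \frac{19}{36} - 9\right)^{2} = \left(- \frac{343}{36}\right)^{2} = \frac{117649}{1296}$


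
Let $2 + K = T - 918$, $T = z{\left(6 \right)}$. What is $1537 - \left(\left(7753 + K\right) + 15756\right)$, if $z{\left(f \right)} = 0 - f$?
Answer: $-21046$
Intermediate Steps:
$z{\left(f \right)} = - f$
$T = -6$ ($T = \left(-1\right) 6 = -6$)
$K = -926$ ($K = -2 - 924 = -926$)
$1537 - \left(\left(7753 + K\right) + 15756\right) = 1537 - \left(\left(7753 - 926\right) + 15756\right) = 1537 - \left(6827 + 15756\right) = 1537 - 22583 = -21046$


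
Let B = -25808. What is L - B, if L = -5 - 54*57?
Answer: 22725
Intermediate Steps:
L = -3083 (L = -5 - 3078 = -3083)
L - B = -3083 - 1*(-25808) = -3083 + 25808 = 22725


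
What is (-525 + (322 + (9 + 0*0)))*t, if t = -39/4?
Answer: 3783/2 ≈ 1891.5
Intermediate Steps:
t = -39/4 ≈ -9.7500
(-525 + (322 + (9 + 0*0)))*t = (-525 + (322 + (9 + 0*0)))*(-39/4) = (-525 + (322 + (9 + 0)))*(-39/4) = (-525 + (322 + 9))*(-39/4) = (-525 + 331)*(-39/4) = -194*(-39/4) = 3783/2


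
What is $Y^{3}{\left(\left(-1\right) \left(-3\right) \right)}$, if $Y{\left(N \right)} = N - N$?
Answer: $0$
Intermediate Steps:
$Y{\left(N \right)} = 0$
$Y^{3}{\left(\left(-1\right) \left(-3\right) \right)} = 0^{3} = 0$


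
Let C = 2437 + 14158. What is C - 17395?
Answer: -800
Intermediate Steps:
C = 16595
C - 17395 = 16595 - 17395 = -800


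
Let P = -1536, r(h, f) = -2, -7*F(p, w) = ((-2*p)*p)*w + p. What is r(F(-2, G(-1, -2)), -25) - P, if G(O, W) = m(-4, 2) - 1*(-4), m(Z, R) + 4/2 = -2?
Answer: 1534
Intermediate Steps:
m(Z, R) = -4 (m(Z, R) = -2 - 2 = -4)
G(O, W) = 0 (G(O, W) = -4 - 1*(-4) = -4 + 4 = 0)
F(p, w) = -p/7 + 2*w*p**2/7 (F(p, w) = -(((-2*p)*p)*w + p)/7 = -((-2*p**2)*w + p)/7 = -(-2*w*p**2 + p)/7 = -(p - 2*w*p**2)/7 = -p/7 + 2*w*p**2/7)
r(F(-2, G(-1, -2)), -25) - P = -2 - 1*(-1536) = -2 + 1536 = 1534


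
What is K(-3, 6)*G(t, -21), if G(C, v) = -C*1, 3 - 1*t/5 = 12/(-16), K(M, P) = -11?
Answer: 825/4 ≈ 206.25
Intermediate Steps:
t = 75/4 (t = 15 - 60/(-16) = 15 - 60*(-1)/16 = 15 - 5*(-3/4) = 15 + 15/4 = 75/4 ≈ 18.750)
G(C, v) = -C
K(-3, 6)*G(t, -21) = -(-11)*75/4 = -11*(-75/4) = 825/4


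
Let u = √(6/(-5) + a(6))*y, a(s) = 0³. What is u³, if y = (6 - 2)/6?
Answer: -16*I*√30/225 ≈ -0.38949*I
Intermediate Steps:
a(s) = 0
y = ⅔ (y = 4*(⅙) = ⅔ ≈ 0.66667)
u = 2*I*√30/15 (u = √(6/(-5) + 0)*(⅔) = √(6*(-⅕) + 0)*(⅔) = √(-6/5 + 0)*(⅔) = √(-6/5)*(⅔) = (I*√30/5)*(⅔) = 2*I*√30/15 ≈ 0.7303*I)
u³ = (2*I*√30/15)³ = -16*I*√30/225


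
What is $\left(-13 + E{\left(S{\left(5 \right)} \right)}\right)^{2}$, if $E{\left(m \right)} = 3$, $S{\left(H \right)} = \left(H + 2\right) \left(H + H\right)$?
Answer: $100$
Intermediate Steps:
$S{\left(H \right)} = 2 H \left(2 + H\right)$ ($S{\left(H \right)} = \left(2 + H\right) 2 H = 2 H \left(2 + H\right)$)
$\left(-13 + E{\left(S{\left(5 \right)} \right)}\right)^{2} = \left(-13 + 3\right)^{2} = \left(-10\right)^{2} = 100$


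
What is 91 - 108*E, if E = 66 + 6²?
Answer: -10925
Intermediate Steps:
E = 102 (E = 66 + 36 = 102)
91 - 108*E = 91 - 108*102 = 91 - 11016 = -10925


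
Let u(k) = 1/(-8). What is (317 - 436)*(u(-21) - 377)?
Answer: 359023/8 ≈ 44878.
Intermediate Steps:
u(k) = -⅛
(317 - 436)*(u(-21) - 377) = (317 - 436)*(-⅛ - 377) = -119*(-3017/8) = 359023/8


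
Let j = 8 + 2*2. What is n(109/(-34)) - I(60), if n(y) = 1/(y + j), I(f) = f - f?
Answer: 34/299 ≈ 0.11371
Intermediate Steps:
I(f) = 0
j = 12 (j = 8 + 4 = 12)
n(y) = 1/(12 + y) (n(y) = 1/(y + 12) = 1/(12 + y))
n(109/(-34)) - I(60) = 1/(12 + 109/(-34)) - 1*0 = 1/(12 + 109*(-1/34)) + 0 = 1/(12 - 109/34) + 0 = 1/(299/34) + 0 = 34/299 + 0 = 34/299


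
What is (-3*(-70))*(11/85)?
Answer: 462/17 ≈ 27.176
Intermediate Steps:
(-3*(-70))*(11/85) = 210*(11*(1/85)) = 210*(11/85) = 462/17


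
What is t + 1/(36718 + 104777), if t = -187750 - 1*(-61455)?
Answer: -17870111024/141495 ≈ -1.2630e+5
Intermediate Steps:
t = -126295 (t = -187750 + 61455 = -126295)
t + 1/(36718 + 104777) = -126295 + 1/(36718 + 104777) = -126295 + 1/141495 = -17870111024/141495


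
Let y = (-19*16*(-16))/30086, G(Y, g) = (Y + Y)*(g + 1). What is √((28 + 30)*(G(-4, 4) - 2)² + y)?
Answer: 2*√118124531834/2149 ≈ 319.86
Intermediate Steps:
G(Y, g) = 2*Y*(1 + g) (G(Y, g) = (2*Y)*(1 + g) = 2*Y*(1 + g))
y = 2432/15043 (y = -304*(-16)*(1/30086) = 4864*(1/30086) = 2432/15043 ≈ 0.16167)
√((28 + 30)*(G(-4, 4) - 2)² + y) = √((28 + 30)*(2*(-4)*(1 + 4) - 2)² + 2432/15043) = √(58*(2*(-4)*5 - 2)² + 2432/15043) = √(58*(-40 - 2)² + 2432/15043) = √(58*(-42)² + 2432/15043) = √(58*1764 + 2432/15043) = √(102312 + 2432/15043) = √(1539081848/15043) = 2*√118124531834/2149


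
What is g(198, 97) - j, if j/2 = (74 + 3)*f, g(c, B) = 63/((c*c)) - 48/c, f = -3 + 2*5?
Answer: -4696817/4356 ≈ -1078.2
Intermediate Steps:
f = 7 (f = -3 + 10 = 7)
g(c, B) = -48/c + 63/c² (g(c, B) = 63/(c²) - 48/c = 63/c² - 48/c = -48/c + 63/c²)
j = 1078 (j = 2*((74 + 3)*7) = 2*(77*7) = 2*539 = 1078)
g(198, 97) - j = 3*(21 - 16*198)/198² - 1*1078 = 3*(1/39204)*(21 - 3168) - 1078 = 3*(1/39204)*(-3147) - 1078 = -1049/4356 - 1078 = -4696817/4356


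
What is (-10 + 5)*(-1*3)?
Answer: 15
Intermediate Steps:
(-10 + 5)*(-1*3) = -5*(-3) = 15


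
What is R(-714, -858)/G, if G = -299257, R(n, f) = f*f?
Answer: -736164/299257 ≈ -2.4600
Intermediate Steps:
R(n, f) = f²
R(-714, -858)/G = (-858)²/(-299257) = 736164*(-1/299257) = -736164/299257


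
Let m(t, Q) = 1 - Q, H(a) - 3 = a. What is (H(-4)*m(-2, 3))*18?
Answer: 36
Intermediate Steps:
H(a) = 3 + a
(H(-4)*m(-2, 3))*18 = ((3 - 4)*(1 - 1*3))*18 = -(1 - 3)*18 = -1*(-2)*18 = 2*18 = 36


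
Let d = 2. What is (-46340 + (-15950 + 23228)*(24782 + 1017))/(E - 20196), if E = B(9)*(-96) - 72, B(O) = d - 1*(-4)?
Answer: -93859391/10422 ≈ -9005.9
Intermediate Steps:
B(O) = 6 (B(O) = 2 - 1*(-4) = 2 + 4 = 6)
E = -648 (E = 6*(-96) - 72 = -576 - 72 = -648)
(-46340 + (-15950 + 23228)*(24782 + 1017))/(E - 20196) = (-46340 + (-15950 + 23228)*(24782 + 1017))/(-648 - 20196) = (-46340 + 7278*25799)/(-20844) = (-46340 + 187765122)*(-1/20844) = 187718782*(-1/20844) = -93859391/10422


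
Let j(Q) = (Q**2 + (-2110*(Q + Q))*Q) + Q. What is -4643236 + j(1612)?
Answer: -10967898760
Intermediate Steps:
j(Q) = Q - 4219*Q**2 (j(Q) = (Q**2 + (-4220*Q)*Q) + Q = (Q**2 - 4220*Q**2) + Q = -4219*Q**2 + Q = Q - 4219*Q**2)
-4643236 + j(1612) = -4643236 + 1612*(1 - 4219*1612) = -4643236 + 1612*(1 - 6801028) = -4643236 + 1612*(-6801027) = -4643236 - 10963255524 = -10967898760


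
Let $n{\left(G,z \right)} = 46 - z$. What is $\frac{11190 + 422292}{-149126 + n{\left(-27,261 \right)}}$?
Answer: $- \frac{433482}{149341} \approx -2.9026$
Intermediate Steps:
$\frac{11190 + 422292}{-149126 + n{\left(-27,261 \right)}} = \frac{11190 + 422292}{-149126 + \left(46 - 261\right)} = \frac{433482}{-149126 + \left(46 - 261\right)} = \frac{433482}{-149126 - 215} = \frac{433482}{-149341} = 433482 \left(- \frac{1}{149341}\right) = - \frac{433482}{149341}$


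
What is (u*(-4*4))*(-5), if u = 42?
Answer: 3360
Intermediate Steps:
(u*(-4*4))*(-5) = (42*(-4*4))*(-5) = (42*(-16))*(-5) = -672*(-5) = 3360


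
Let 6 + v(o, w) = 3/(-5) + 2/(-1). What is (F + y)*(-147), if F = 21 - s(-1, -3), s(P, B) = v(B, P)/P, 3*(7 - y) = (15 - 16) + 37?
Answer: -5439/5 ≈ -1087.8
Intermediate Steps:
v(o, w) = -43/5 (v(o, w) = -6 + (3/(-5) + 2/(-1)) = -6 + (3*(-⅕) + 2*(-1)) = -6 + (-⅗ - 2) = -6 - 13/5 = -43/5)
y = -5 (y = 7 - ((15 - 16) + 37)/3 = 7 - (-1 + 37)/3 = 7 - ⅓*36 = 7 - 12 = -5)
s(P, B) = -43/(5*P)
F = 62/5 (F = 21 - (-43)/(5*(-1)) = 21 - (-43)*(-1)/5 = 21 - 1*43/5 = 21 - 43/5 = 62/5 ≈ 12.400)
(F + y)*(-147) = (62/5 - 5)*(-147) = (37/5)*(-147) = -5439/5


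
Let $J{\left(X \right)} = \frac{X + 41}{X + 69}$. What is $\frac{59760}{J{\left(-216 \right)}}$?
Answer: $\frac{250992}{5} \approx 50198.0$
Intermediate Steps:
$J{\left(X \right)} = \frac{41 + X}{69 + X}$
$\frac{59760}{J{\left(-216 \right)}} = \frac{59760}{\frac{1}{69 - 216} \left(41 - 216\right)} = \frac{59760}{\frac{1}{-147} \left(-175\right)} = \frac{59760}{\left(- \frac{1}{147}\right) \left(-175\right)} = \frac{59760}{\frac{25}{21}} = 59760 \cdot \frac{21}{25} = \frac{250992}{5}$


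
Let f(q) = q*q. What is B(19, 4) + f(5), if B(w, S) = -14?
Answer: 11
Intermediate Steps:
f(q) = q²
B(19, 4) + f(5) = -14 + 5² = -14 + 25 = 11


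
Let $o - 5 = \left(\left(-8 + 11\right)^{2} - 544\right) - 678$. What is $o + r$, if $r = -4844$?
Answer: $-6052$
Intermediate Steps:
$o = -1208$ ($o = 5 - \left(1222 - \left(-8 + 11\right)^{2}\right) = 5 - \left(1222 - 9\right) = 5 + \left(\left(9 - 544\right) - 678\right) = 5 - 1213 = -1208$)
$o + r = -1208 - 4844 = -6052$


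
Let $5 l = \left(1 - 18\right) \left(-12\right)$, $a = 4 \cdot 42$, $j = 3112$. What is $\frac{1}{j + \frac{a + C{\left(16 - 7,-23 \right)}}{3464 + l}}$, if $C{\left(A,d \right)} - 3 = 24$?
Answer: $\frac{1348}{4195051} \approx 0.00032133$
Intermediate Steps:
$C{\left(A,d \right)} = 27$ ($C{\left(A,d \right)} = 3 + 24 = 27$)
$a = 168$
$l = \frac{204}{5}$ ($l = \frac{\left(1 - 18\right) \left(-12\right)}{5} = \frac{\left(-17\right) \left(-12\right)}{5} = \frac{1}{5} \cdot 204 = \frac{204}{5} \approx 40.8$)
$\frac{1}{j + \frac{a + C{\left(16 - 7,-23 \right)}}{3464 + l}} = \frac{1}{3112 + \frac{168 + 27}{3464 + \frac{204}{5}}} = \frac{1}{3112 + \frac{195}{\frac{17524}{5}}} = \frac{1}{3112 + 195 \cdot \frac{5}{17524}} = \frac{1}{3112 + \frac{75}{1348}} = \frac{1}{\frac{4195051}{1348}} = \frac{1348}{4195051}$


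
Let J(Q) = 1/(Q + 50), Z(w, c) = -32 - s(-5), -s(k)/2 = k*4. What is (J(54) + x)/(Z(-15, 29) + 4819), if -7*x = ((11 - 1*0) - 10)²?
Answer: -97/3455816 ≈ -2.8069e-5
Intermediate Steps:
s(k) = -8*k (s(k) = -2*k*4 = -8*k)
Z(w, c) = -72 (Z(w, c) = -32 - (-8)*(-5) = -32 - 1*40 = -32 - 40 = -72)
J(Q) = 1/(50 + Q)
x = -⅐ (x = -((11 - 1*0) - 10)²/7 = -((11 + 0) - 10)²/7 = -(11 - 10)²/7 = -⅐*1² = -⅐*1 = -⅐ ≈ -0.14286)
(J(54) + x)/(Z(-15, 29) + 4819) = (1/(50 + 54) - ⅐)/(-72 + 4819) = (1/104 - ⅐)/4747 = (1/104 - ⅐)*(1/4747) = -97/728*1/4747 = -97/3455816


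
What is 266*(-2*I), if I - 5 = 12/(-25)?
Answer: -60116/25 ≈ -2404.6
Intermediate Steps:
I = 113/25 (I = 5 + 12/(-25) = 5 + 12*(-1/25) = 5 - 12/25 = 113/25 ≈ 4.5200)
266*(-2*I) = 266*(-2*113/25) = 266*(-226/25) = -60116/25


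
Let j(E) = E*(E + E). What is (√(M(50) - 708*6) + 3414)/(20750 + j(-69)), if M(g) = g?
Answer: 1707/15136 + I*√4198/30272 ≈ 0.11278 + 0.0021403*I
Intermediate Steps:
j(E) = 2*E² (j(E) = E*(2*E) = 2*E²)
(√(M(50) - 708*6) + 3414)/(20750 + j(-69)) = (√(50 - 708*6) + 3414)/(20750 + 2*(-69)²) = (√(50 - 4248) + 3414)/(20750 + 2*4761) = (√(-4198) + 3414)/(20750 + 9522) = (I*√4198 + 3414)/30272 = (3414 + I*√4198)*(1/30272) = 1707/15136 + I*√4198/30272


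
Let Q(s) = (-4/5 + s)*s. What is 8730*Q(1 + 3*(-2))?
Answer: 253170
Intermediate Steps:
Q(s) = s*(-4/5 + s) (Q(s) = (-4*1/5 + s)*s = (-4/5 + s)*s = s*(-4/5 + s))
8730*Q(1 + 3*(-2)) = 8730*((1 + 3*(-2))*(-4 + 5*(1 + 3*(-2)))/5) = 8730*((1 - 6)*(-4 + 5*(1 - 6))/5) = 8730*((1/5)*(-5)*(-4 + 5*(-5))) = 8730*((1/5)*(-5)*(-4 - 25)) = 8730*((1/5)*(-5)*(-29)) = 8730*29 = 253170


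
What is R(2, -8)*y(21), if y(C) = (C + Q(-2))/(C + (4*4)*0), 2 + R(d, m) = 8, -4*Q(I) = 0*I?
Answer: 6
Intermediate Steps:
Q(I) = 0 (Q(I) = -0*I = -¼*0 = 0)
R(d, m) = 6 (R(d, m) = -2 + 8 = 6)
y(C) = 1 (y(C) = (C + 0)/(C + (4*4)*0) = C/(C + 16*0) = C/(C + 0) = C/C = 1)
R(2, -8)*y(21) = 6*1 = 6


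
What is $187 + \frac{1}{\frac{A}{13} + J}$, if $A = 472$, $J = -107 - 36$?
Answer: $\frac{259356}{1387} \approx 186.99$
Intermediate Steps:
$J = -143$
$187 + \frac{1}{\frac{A}{13} + J} = 187 + \frac{1}{\frac{472}{13} - 143} = 187 + \frac{1}{- \frac{1387}{13}} = 187 - \frac{13}{1387} = \frac{259356}{1387}$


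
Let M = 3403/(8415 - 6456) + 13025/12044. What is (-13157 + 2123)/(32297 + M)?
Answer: -260338358664/762088249919 ≈ -0.34161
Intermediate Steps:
M = 66501707/23594196 (M = 3403/1959 + 13025*(1/12044) = 3403*(1/1959) + 13025/12044 = 3403/1959 + 13025/12044 = 66501707/23594196 ≈ 2.8186)
(-13157 + 2123)/(32297 + M) = (-13157 + 2123)/(32297 + 66501707/23594196) = -11034/762088249919/23594196 = -11034*23594196/762088249919 = -260338358664/762088249919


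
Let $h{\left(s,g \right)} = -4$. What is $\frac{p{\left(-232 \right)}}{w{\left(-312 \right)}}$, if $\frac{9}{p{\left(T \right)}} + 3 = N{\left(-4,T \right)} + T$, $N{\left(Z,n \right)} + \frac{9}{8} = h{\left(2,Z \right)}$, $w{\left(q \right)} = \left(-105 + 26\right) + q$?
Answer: $\frac{72}{751111} \approx 9.5858 \cdot 10^{-5}$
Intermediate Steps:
$w{\left(q \right)} = -79 + q$
$N{\left(Z,n \right)} = - \frac{41}{8}$ ($N{\left(Z,n \right)} = - \frac{9}{8} - 4 = - \frac{41}{8}$)
$p{\left(T \right)} = \frac{9}{- \frac{65}{8} + T}$ ($p{\left(T \right)} = \frac{9}{-3 + \left(- \frac{41}{8} + T\right)} = \frac{9}{- \frac{65}{8} + T}$)
$\frac{p{\left(-232 \right)}}{w{\left(-312 \right)}} = \frac{72 \frac{1}{-65 + 8 \left(-232\right)}}{-79 - 312} = \frac{72 \frac{1}{-65 - 1856}}{-391} = \frac{72}{-1921} \left(- \frac{1}{391}\right) = 72 \left(- \frac{1}{1921}\right) \left(- \frac{1}{391}\right) = \left(- \frac{72}{1921}\right) \left(- \frac{1}{391}\right) = \frac{72}{751111}$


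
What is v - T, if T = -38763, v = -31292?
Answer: 7471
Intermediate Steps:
v - T = -31292 - 1*(-38763) = -31292 + 38763 = 7471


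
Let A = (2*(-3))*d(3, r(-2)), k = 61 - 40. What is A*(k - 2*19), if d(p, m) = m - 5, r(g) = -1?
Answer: -612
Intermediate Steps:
k = 21
d(p, m) = -5 + m
A = 36 (A = (2*(-3))*(-5 - 1) = -6*(-6) = 36)
A*(k - 2*19) = 36*(21 - 2*19) = 36*(21 - 38) = 36*(-17) = -612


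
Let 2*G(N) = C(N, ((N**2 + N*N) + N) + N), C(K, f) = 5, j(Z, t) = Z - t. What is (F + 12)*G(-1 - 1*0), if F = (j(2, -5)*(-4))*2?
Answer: -110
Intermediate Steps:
G(N) = 5/2 (G(N) = (1/2)*5 = 5/2)
F = -56 (F = ((2 - 1*(-5))*(-4))*2 = ((2 + 5)*(-4))*2 = (7*(-4))*2 = -28*2 = -56)
(F + 12)*G(-1 - 1*0) = (-56 + 12)*(5/2) = -44*5/2 = -110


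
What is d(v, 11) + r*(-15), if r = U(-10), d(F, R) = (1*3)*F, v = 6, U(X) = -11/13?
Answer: 399/13 ≈ 30.692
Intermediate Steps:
U(X) = -11/13 (U(X) = -11*1/13 = -11/13)
d(F, R) = 3*F
r = -11/13 ≈ -0.84615
d(v, 11) + r*(-15) = 3*6 - 11/13*(-15) = 18 + 165/13 = 399/13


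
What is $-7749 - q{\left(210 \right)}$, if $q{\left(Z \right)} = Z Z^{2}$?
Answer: $-9268749$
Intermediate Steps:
$q{\left(Z \right)} = Z^{3}$
$-7749 - q{\left(210 \right)} = -7749 - 210^{3} = -7749 - 9261000 = -9268749$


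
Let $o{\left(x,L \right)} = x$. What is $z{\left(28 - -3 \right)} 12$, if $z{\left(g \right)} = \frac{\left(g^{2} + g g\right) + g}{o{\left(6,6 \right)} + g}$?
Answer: $\frac{23436}{37} \approx 633.41$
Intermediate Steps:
$z{\left(g \right)} = \frac{g + 2 g^{2}}{6 + g}$ ($z{\left(g \right)} = \frac{\left(g^{2} + g g\right) + g}{6 + g} = \frac{\left(g^{2} + g^{2}\right) + g}{6 + g} = \frac{2 g^{2} + g}{6 + g} = \frac{g + 2 g^{2}}{6 + g}$)
$z{\left(28 - -3 \right)} 12 = \frac{\left(28 - -3\right) \left(1 + 2 \left(28 - -3\right)\right)}{6 + \left(28 - -3\right)} 12 = \frac{\left(28 + 3\right) \left(1 + 2 \left(28 + 3\right)\right)}{6 + \left(28 + 3\right)} 12 = \frac{31 \left(1 + 2 \cdot 31\right)}{6 + 31} \cdot 12 = \frac{31 \left(1 + 62\right)}{37} \cdot 12 = 31 \cdot \frac{1}{37} \cdot 63 \cdot 12 = \frac{1953}{37} \cdot 12 = \frac{23436}{37}$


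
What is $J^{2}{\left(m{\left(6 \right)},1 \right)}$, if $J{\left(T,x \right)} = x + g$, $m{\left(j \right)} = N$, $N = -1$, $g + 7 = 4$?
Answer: $4$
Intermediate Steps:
$g = -3$ ($g = -7 + 4 = -3$)
$m{\left(j \right)} = -1$
$J{\left(T,x \right)} = -3 + x$ ($J{\left(T,x \right)} = x - 3 = -3 + x$)
$J^{2}{\left(m{\left(6 \right)},1 \right)} = \left(-3 + 1\right)^{2} = \left(-2\right)^{2} = 4$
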